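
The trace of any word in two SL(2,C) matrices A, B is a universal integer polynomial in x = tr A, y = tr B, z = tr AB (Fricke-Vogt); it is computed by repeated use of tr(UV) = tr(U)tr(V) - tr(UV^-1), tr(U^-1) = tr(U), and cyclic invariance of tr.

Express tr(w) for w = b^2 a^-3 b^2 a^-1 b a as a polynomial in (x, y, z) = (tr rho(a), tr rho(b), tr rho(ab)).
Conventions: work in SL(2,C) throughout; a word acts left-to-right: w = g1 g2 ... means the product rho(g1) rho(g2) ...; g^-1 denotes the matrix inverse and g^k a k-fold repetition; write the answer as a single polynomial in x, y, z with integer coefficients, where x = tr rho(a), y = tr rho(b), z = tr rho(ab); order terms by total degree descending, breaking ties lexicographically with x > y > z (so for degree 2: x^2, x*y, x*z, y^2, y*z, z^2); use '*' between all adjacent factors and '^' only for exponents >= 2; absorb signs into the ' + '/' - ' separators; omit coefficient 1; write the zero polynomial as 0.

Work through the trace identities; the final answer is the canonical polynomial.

x^4*y^4*z - x^5*y^3 - 2*x^3*y^3*z^2 - 2*x^2*y^4*z + x^2*y^2*z^3 + x^5*y + 3*x^3*y^3 + x^3*y*z^2 + 3*x*y^3*z^2 + x^2*y^2*z - y^2*z^3 - 4*x^3*y - 2*x*y^3 - 3*x*y*z^2 - x^2*z + y^2*z + 4*x*y + z

tr(b a b) = tr(b) tr(a b) - tr(a)   [square of b] = y*z - x
tr(b^2 a b) = tr(b) tr(b a b) - tr(b a)   [square of b] = y^2*z - x*y - z
tr(a b^4) = tr(b) tr(b^2 a b) - tr(b^2 a)   [square of b] = y^3*z - x*y^2 - 2*y*z + x
tr(b^3 a b^2) = tr(b) tr(a b^4) - tr(a b^3)   [square of b] = y^4*z - x*y^3 - 3*y^2*z + 2*x*y + z
tr(a b a b) = tr(a b) tr(a b) - tr(1)   [split at a repeated a] = z^2 - 2
tr(a b a) = tr(a) tr(b a) - tr(b)   [square of a] = x*z - y
tr(a b^2 a b) = tr(b) tr(a b a b) - tr(a b a)   [square of b] = y*z^2 - x*z - y
tr(a^2) = tr(a) tr(a) - tr(1)   [square of a] = x^2 - 2
tr(a b^2 a) = tr(b) tr(a^2 b) - tr(a^2)   [square of b] = x*y*z - x^2 - y^2 + 2
tr(a b^2 a b^2) = tr(b) tr(a b^2 a b) - tr(a b^2 a)   [square of b] = y^2*z^2 - 2*x*y*z + x^2 - 2
tr(b^3 a b^2 a) = tr(b) tr(a b^2 a b^2) - tr(a b^2 a b)   [square of b] = y^3*z^2 - 2*x*y^2*z + x^2*y - y*z^2 + x*z - y
tr(b a b^2 a^-1 b^2) = tr(b^3 a b^2) tr(a) - tr(b^3 a b^2 a)   [inverse elimination on a] = x*y^4*z - x^2*y^3 - y^3*z^2 - x*y^2*z + x^2*y + y*z^2 + y
tr(a b a b^3) = tr(b) tr(a b a b^2) - tr(a b a b)   [square of b] = y^2*z^2 - x*y*z - y^2 - z^2 + 2
tr(b^2 a b a b^2) = tr(b) tr(a b a b^3) - tr(a b a b^2)   [square of b] = y^3*z^2 - x*y^2*z - y^3 - 2*y*z^2 + x*z + 3*y
tr(a b a b a b) = tr(a b) tr(a b a b) - tr(a^-1 b^-1)   [split at a repeated a] = z^3 - 3*z
tr(a b a b a) = tr(a) tr(b a b a) - tr(b a b)   [square of a] = x*z^2 - y*z - x
tr(a b a b^2 a b) = tr(b) tr(a b a b a b) - tr(a b a b a)   [square of b] = y*z^3 - x*z^2 - 2*y*z + x
tr(a b a b^2 a) = tr(a) tr(b a b^2 a) - tr(b a b^2)   [square of a] = x*y*z^2 - x^2*z - y^2*z + z
tr(b^2 a b a b^2 a) = tr(b) tr(a b a b^2 a b) - tr(a b a b^2 a)   [square of b] = y^2*z^3 - 2*x*y*z^2 + x^2*z - y^2*z + x*y - z
tr(b a b^2 a^-1 b^2 a) = tr(b^2 a b a b^2) tr(a) - tr(b^2 a b a b^2 a)   [inverse elimination on a] = x*y^3*z^2 - x^2*y^2*z - y^2*z^3 - x*y^3 + y^2*z + 2*x*y + z
tr(b^2 a^-1 b a b^2 a^-1) = tr(b a b^2 a^-1 b^2) tr(a) - tr(b a b^2 a^-1 b^2 a)   [inverse elimination on a] = x^2*y^4*z - x^3*y^3 - 2*x*y^3*z^2 + y^2*z^3 + x^3*y + x*y^3 + x*y*z^2 - y^2*z - x*y - z
tr(b^2 a^-1 b a b^2) = tr(b a b^4) tr(a) - tr(b a b^4 a)   [inverse elimination on a] = x*y^4*z - x^2*y^3 - y^3*z^2 - 2*x*y^2*z + 2*x^2*y + y^3 + 2*y*z^2 - 3*y
tr(a^-2 b^2 a^-1 b a b^2) = tr(b^2 a^-1 b a b^2 a^-1) tr(a) - tr(b^2 a^-1 b a b^2)   [inverse elimination on a] = x^3*y^4*z - x^4*y^3 - 2*x^2*y^3*z^2 - x*y^4*z + x*y^2*z^3 + x^4*y + 2*x^2*y^3 + x^2*y*z^2 + y^3*z^2 + x*y^2*z - 3*x^2*y - y^3 - 2*y*z^2 - x*z + 3*y
tr(b^2 a^-3 b^2 a^-1 b a) = tr(a^-2 b^2 a^-1 b a b^2) tr(a) - tr(a^-2 b^2 a^-1 b a b^2 a)   [inverse elimination on a] = x^4*y^4*z - x^5*y^3 - 2*x^3*y^3*z^2 - 2*x^2*y^4*z + x^2*y^2*z^3 + x^5*y + 3*x^3*y^3 + x^3*y*z^2 + 3*x*y^3*z^2 + x^2*y^2*z - y^2*z^3 - 4*x^3*y - 2*x*y^3 - 3*x*y*z^2 - x^2*z + y^2*z + 4*x*y + z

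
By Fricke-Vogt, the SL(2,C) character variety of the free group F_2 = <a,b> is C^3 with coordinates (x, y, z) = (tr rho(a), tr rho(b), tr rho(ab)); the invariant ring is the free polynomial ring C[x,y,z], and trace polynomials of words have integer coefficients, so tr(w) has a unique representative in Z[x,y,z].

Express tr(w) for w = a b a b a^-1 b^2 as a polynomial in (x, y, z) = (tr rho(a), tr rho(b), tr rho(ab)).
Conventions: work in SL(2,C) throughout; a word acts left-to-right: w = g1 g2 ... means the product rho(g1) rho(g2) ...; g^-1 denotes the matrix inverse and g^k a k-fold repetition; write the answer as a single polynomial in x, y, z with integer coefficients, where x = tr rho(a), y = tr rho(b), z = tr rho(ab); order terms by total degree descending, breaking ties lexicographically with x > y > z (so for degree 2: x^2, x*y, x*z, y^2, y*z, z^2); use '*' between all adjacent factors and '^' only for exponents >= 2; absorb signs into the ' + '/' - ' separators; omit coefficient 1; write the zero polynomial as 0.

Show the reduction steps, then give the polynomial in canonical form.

tr(a b a b) = tr(b a) tr(b a) - tr(1) = z^2 - 2
use: tr(a b a) = tr(a) tr(b a) - tr(b) = x*z - y
apply: tr(a b a b^2) = tr(b) tr(a b a b) - tr(a b a) = y*z^2 - x*z - y
use: tr(b^2 a b a b) = tr(b) tr(a b a b^2) - tr(a b a b) = y^2*z^2 - x*y*z - y^2 - z^2 + 2
use: tr(a b a b a b) = tr(a b) tr(a b a b) - tr(a^-1 b^-1) = z^3 - 3*z
apply: tr(b a b) = tr(b) tr(a b) - tr(a) = y*z - x
tr(a b a b a) = tr(a) tr(b a b a) - tr(b a b) = x*z^2 - y*z - x
apply: tr(b^2 a b a b a) = tr(b) tr(a b a b a b) - tr(a b a b a) = y*z^3 - x*z^2 - 2*y*z + x
tr(a b a b a^-1 b^2) = tr(b^2 a b a b) tr(a) - tr(b^2 a b a b a) = x*y^2*z^2 - x^2*y*z - y*z^3 - x*y^2 + 2*y*z + x

x*y^2*z^2 - x^2*y*z - y*z^3 - x*y^2 + 2*y*z + x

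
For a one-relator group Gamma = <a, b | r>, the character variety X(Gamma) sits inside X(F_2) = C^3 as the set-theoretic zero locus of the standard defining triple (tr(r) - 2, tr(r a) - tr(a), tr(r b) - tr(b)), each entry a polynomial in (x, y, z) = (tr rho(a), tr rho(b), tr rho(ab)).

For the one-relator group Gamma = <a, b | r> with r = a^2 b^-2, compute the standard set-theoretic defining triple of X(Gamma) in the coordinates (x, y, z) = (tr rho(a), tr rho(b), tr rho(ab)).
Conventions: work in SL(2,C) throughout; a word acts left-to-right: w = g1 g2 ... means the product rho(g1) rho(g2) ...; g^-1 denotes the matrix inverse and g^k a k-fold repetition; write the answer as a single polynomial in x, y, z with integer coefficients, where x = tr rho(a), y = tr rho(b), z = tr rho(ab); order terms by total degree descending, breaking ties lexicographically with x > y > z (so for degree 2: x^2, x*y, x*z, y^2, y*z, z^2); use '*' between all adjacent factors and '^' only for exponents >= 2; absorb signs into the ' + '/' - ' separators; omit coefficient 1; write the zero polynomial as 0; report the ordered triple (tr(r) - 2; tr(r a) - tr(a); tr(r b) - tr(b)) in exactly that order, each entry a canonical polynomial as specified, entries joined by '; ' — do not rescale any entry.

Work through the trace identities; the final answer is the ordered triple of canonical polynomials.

x^2*y^2 - x*y*z - x^2 - y^2; x^3*y^2 - x^2*y*z - x^3 - 2*x*y^2 + y*z + 2*x; x^2*y - x*z - 2*y

and trace(a^2) = trace(a) * trace(a) - trace(1)   [square of a] = x^2 - 2
trace(a^2 b) = trace(a) * trace(b a) - trace(b)   [square of a] = x*z - y
and trace(a^2 b^-1) = trace(a^2) * trace(b) - trace(a^2 b)   [inverse elimination on b] = x^2*y - x*z - y
trace(a^2 b^-2) = trace(a^2 b^-1) * trace(b) - trace(a^2)   [inverse elimination on b] = x^2*y^2 - x*y*z - x^2 - y^2 + 2
next, trace(a^3) = trace(a) * trace(a^2) - trace(a) = x^3 - 3*x
trace(a^3 b) = trace(a) * trace(b a^2) - trace(b a) = x^2*z - x*y - z
next, trace(a^3 b^-1) = trace(a^3) * trace(b) - trace(a^3 b) = x^3*y - x^2*z - 2*x*y + z
trace(a^2 b^-2 a) = trace(a^3 b^-1) * trace(b) - trace(a^3) = x^3*y^2 - x^2*y*z - x^3 - 2*x*y^2 + y*z + 3*x
assemble the triple (trace(r) - 2; trace(r a) - x; trace(r b) - y)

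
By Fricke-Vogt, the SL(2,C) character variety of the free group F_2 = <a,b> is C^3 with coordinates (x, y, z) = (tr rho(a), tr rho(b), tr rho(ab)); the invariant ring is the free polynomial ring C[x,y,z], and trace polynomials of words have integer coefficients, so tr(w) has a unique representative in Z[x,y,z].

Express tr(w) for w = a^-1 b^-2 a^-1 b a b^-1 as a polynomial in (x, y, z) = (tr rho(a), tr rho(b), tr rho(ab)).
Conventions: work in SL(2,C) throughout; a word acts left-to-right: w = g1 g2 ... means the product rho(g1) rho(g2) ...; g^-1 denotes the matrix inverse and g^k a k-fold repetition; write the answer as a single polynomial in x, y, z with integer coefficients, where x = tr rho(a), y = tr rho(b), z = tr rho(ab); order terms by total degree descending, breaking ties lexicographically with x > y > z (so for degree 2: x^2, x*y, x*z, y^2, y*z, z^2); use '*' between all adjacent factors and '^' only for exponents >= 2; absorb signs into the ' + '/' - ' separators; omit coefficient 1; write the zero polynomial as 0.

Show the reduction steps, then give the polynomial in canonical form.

apply: trace(b^-1) = trace(b) = y
trace(b^-1 a) = trace(a) trace(b) - trace(a b)  (eliminate b^-1) = x*y - z
apply: trace(b^-1 a^-1) = trace(b^-1) trace(a) - trace(b^-1 a)  (eliminate a^-1) = z
trace(b a b) = trace(b) trace(a b) - trace(a)  (reduce the b square) = y*z - x
trace(b a b a) = trace(b a) trace(b a) - trace(1)  (split on b) = z^2 - 2
trace(a^-1 b a b) = trace(b a b) trace(a) - trace(b a b a)  (eliminate a^-1) = x*y*z - x^2 - z^2 + 2
use: trace(b^-1 a^-1 b a) = trace(a^-1 b a) trace(b) - trace(a^-1 b a b)  (eliminate b^-1) = -x*y*z + x^2 + y^2 + z^2 - 2
trace(a b a) = trace(a) trace(b a) - trace(b)  (reduce the a square) = x*z - y
trace(a b a b a) = trace(a) trace(b a b a) - trace(b a b)  (reduce the a square) = x*z^2 - y*z - x
trace(a b a b a b) = trace(a b a b) trace(a b) - trace(b a)  (split on a) = z^3 - 3*z
trace(b a b a b^-1 a) = trace(a b a b a) trace(b) - trace(a b a b a b)  (eliminate b^-1) = x*y*z^2 - y^2*z - z^3 - x*y + 3*z
use: trace(b^-1 a^-1 b a b a) = trace(b a b a b^-1) trace(a) - trace(b a b a b^-1 a)  (eliminate a^-1) = -x*y*z^2 + x^2*z + y^2*z + z^3 - 3*z
trace(b^-2 a^-1 b a b a) = trace(b^-1 a^-1 b a b a) trace(b) - trace(b^-1 a^-1 b a b a b)  (eliminate b^-1) = -x*y^2*z^2 + x^2*y*z + y^3*z + y*z^3 - 4*y*z + x
trace(a^-1 b^-2 a^-1 b a b) = trace(b^-2 a^-1 b a b) trace(a) - trace(b^-2 a^-1 b a b a)  (eliminate a^-1) = x*y^2*z^2 - 2*x^2*y*z - y^3*z - y*z^3 + x^3 + x*y^2 + x*z^2 + 4*y*z - 3*x
use: trace(a^-1 b^-2 a^-1 b a b^-1) = trace(a^-1 b^-2 a^-1 b a) trace(b) - trace(a^-1 b^-2 a^-1 b a b)  (eliminate b^-1) = -x*y^2*z^2 + 2*x^2*y*z + y^3*z + y*z^3 - x^3 - x*y^2 - x*z^2 - 3*y*z + 3*x

-x*y^2*z^2 + 2*x^2*y*z + y^3*z + y*z^3 - x^3 - x*y^2 - x*z^2 - 3*y*z + 3*x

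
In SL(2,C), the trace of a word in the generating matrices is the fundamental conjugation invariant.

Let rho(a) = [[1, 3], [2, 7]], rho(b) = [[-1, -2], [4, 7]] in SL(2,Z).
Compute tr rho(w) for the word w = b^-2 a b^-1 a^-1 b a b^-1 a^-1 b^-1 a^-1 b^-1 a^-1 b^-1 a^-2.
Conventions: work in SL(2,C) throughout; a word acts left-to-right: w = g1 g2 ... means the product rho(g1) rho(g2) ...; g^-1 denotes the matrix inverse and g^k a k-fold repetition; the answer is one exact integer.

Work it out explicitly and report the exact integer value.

-2319303417598

rho(b^-1) = [[7, 2], [-4, -1]]
... * rho(b^-1) = [[7, 2], [-4, -1]]  ->  [[41, 12], [-24, -7]]
... * rho(a) = [[1, 3], [2, 7]]  ->  [[65, 207], [-38, -121]]
... * rho(b^-1) = [[7, 2], [-4, -1]]  ->  [[-373, -77], [218, 45]]
... * rho(a^-1) = [[7, -3], [-2, 1]]  ->  [[-2457, 1042], [1436, -609]]
... * rho(b) = [[-1, -2], [4, 7]]  ->  [[6625, 12208], [-3872, -7135]]
... * rho(a) = [[1, 3], [2, 7]]  ->  [[31041, 105331], [-18142, -61561]]
... * rho(b^-1) = [[7, 2], [-4, -1]]  ->  [[-204037, -43249], [119250, 25277]]
... * rho(a^-1) = [[7, -3], [-2, 1]]  ->  [[-1341761, 568862], [784196, -332473]]
... * rho(b^-1) = [[7, 2], [-4, -1]]  ->  [[-11667775, -3252384], [6819264, 1900865]]
... * rho(a^-1) = [[7, -3], [-2, 1]]  ->  [[-75169657, 31750941], [43933118, -18556927]]
... * rho(b^-1) = [[7, 2], [-4, -1]]  ->  [[-653191363, -182090255], [381759534, 106423163]]
... * rho(a^-1) = [[7, -3], [-2, 1]]  ->  [[-4208159031, 1777483834], [2459470412, -1038855439]]
... * rho(b^-1) = [[7, 2], [-4, -1]]  ->  [[-36567048553, -10193801896], [21371714640, 5957796263]]
... * rho(a^-1) = [[7, -3], [-2, 1]]  ->  [[-235581736079, 99507343763], [137686409954, -58157347657]]
... * rho(a^-1) = [[7, -3], [-2, 1]]  ->  [[-1848086840079, 806252552000], [1080119564992, -471216577519]]
tr = -1848086840079 + -471216577519 = -2319303417598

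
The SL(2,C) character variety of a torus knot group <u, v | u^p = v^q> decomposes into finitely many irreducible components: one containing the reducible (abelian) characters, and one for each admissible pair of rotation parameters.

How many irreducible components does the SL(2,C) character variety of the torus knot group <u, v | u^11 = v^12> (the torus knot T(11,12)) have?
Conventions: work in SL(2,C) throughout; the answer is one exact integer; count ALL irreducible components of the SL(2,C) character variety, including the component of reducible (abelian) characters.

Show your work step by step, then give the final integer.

56

Gamma = < u, v | u^11 = v^12 > (torus knot T(11,12)); the central element u^11 = v^12 acts as +I or -I in any irreducible SL(2,C) representation.
So on each irreducible component the traces are pinned: tr(u) = 2*cos(pi*alpha/11) with 1 <= alpha <= 10, tr(v) = 2*cos(pi*beta/12) with 1 <= beta <= 11.
u^11 = (-1)^alpha I and v^12 = (-1)^beta I must agree, so alpha and beta have equal parity.
Enumerate parity-matched pairs: 5*6 odd-odd plus 5*5 even-even gives 55.
components with irreducible characters: 55; plus the single component of reducible (abelian) characters: total 56.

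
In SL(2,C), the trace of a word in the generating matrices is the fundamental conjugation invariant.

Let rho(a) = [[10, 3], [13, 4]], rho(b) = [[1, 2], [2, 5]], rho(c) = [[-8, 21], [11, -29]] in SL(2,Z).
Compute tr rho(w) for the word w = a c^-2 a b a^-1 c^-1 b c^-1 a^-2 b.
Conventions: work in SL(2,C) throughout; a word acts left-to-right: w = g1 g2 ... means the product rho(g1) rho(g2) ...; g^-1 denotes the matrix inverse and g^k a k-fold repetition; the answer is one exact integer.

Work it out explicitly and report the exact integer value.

-5540242287546

rho(a) = [[10, 3], [13, 4]]
... * rho(c^-1) = [[-29, -21], [-11, -8]]  ->  [[-323, -234], [-421, -305]]
... * rho(c^-1) = [[-29, -21], [-11, -8]]  ->  [[11941, 8655], [15564, 11281]]
... * rho(a) = [[10, 3], [13, 4]]  ->  [[231925, 70443], [302293, 91816]]
... * rho(b) = [[1, 2], [2, 5]]  ->  [[372811, 816065], [485925, 1063666]]
... * rho(a^-1) = [[4, -3], [-13, 10]]  ->  [[-9117601, 7042217], [-11883958, 9178885]]
... * rho(c^-1) = [[-29, -21], [-11, -8]]  ->  [[186946042, 135131885], [243667047, 176132038]]
... * rho(b) = [[1, 2], [2, 5]]  ->  [[457209812, 1049551509], [595931123, 1367994284]]
... * rho(c^-1) = [[-29, -21], [-11, -8]]  ->  [[-24804151147, -17997818124], [-32329939691, -23458507855]]
... * rho(a^-1) = [[4, -3], [-13, 10]]  ->  [[134755031024, -105565727799], [175640843351, -137595259477]]
... * rho(a^-1) = [[4, -3], [-13, 10]]  ->  [[1911374585483, -1459922371062], [2491301746605, -1902875124823]]
... * rho(b) = [[1, 2], [2, 5]]  ->  [[-1008470156641, -3476862684344], [-1314448503041, -4531772130905]]
tr = -1008470156641 + -4531772130905 = -5540242287546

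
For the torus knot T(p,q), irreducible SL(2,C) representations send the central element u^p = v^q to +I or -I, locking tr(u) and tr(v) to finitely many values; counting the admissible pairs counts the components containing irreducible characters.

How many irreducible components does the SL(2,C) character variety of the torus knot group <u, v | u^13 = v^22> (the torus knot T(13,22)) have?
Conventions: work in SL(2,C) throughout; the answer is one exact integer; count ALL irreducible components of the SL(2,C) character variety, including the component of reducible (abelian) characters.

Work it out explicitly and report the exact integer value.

Gamma = < u, v | u^13 = v^22 > (torus knot T(13,22)); the central element u^13 = v^22 acts as +I or -I in any irreducible SL(2,C) representation.
On an irreducible component, tr(u) is locked at 2*cos(pi*alpha/13) for some alpha in 1..12, and tr(v) at 2*cos(pi*beta/22) for some beta in 1..21.
The two central values (-1)^alpha I and (-1)^beta I must be the same matrix, so alpha and beta share a parity.
Enumerate parity-matched pairs: 6*11 odd-odd plus 6*10 even-even gives 126.
That is 126 components of irreducible characters, and with the reducible (abelian) component the total is 127.

127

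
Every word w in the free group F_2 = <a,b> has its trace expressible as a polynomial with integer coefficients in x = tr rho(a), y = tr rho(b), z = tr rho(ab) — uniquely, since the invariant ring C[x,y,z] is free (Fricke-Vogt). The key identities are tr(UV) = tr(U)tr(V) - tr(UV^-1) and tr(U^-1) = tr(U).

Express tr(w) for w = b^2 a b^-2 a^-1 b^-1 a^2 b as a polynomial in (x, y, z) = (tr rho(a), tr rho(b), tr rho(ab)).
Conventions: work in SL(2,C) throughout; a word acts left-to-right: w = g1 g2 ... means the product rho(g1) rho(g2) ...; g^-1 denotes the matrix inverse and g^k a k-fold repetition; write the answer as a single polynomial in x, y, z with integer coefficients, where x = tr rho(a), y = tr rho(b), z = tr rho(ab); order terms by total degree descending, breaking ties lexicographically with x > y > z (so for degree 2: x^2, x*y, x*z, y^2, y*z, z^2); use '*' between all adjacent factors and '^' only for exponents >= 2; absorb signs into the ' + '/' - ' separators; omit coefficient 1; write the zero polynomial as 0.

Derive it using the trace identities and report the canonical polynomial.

x^2*y^4*z^2 - 2*x^3*y^3*z - x*y^5*z - x*y^3*z^3 + x^4*y^2 + x^2*y^4 + x^3*y*z + 6*x*y^3*z + x*y*z^3 - 5*x^2*y^2 - y^4 - y^2*z^2 - 4*x*y*z + x^2 + 4*y^2 - 2

trace(b a^2) = trace(a) * trace(b a) - trace(b) = x*z - y
trace(a^3 b) = trace(a) * trace(b a^2) - trace(b a) = x^2*z - x*y - z
trace(a^2) = trace(a) * trace(a) - trace(1) = x^2 - 2
trace(a^3) = trace(a) * trace(a^2) - trace(a) = x^3 - 3*x
trace(a^3 b^2) = trace(b) * trace(a^3 b) - trace(a^3) = x^2*y*z - x^3 - x*y^2 - y*z + 3*x
trace(a^2 b^3 a) = trace(b) * trace(a^3 b^2) - trace(a^3 b) = x^2*y^2*z - x^3*y - x*y^3 - x^2*z - y^2*z + 4*x*y + z
trace(b a b a) = trace(a b) * trace(a b) - trace(1) = z^2 - 2
trace(b a b) = trace(b) * trace(a b) - trace(a) = y*z - x
trace(a b a^2 b) = trace(a) * trace(b a b a) - trace(b a b) = x*z^2 - y*z - x
trace(a b a^2 b^2) = trace(b) * trace(a b a^2 b) - trace(a b a^2) = x*y*z^2 - x^2*z - y^2*z + z
trace(a^2 b^3 a b) = trace(b) * trace(a b a^2 b^2) - trace(a b a^2 b) = x*y^2*z^2 - x^2*y*z - y^3*z - x*z^2 + 2*y*z + x
trace(b^-1 a^2 b^3 a) = trace(a^2 b^3 a) * trace(b) - trace(a^2 b^3 a b) = x^2*y^3*z - x^3*y^2 - x*y^4 - x*y^2*z^2 + 4*x*y^2 + x*z^2 - y*z - x
trace(b^-1 a^2 b^3 a b^-1) = trace(b^-1 a^2 b^3 a) * trace(b) - trace(b^-1 a^2 b^3 a b) = x^2*y^4*z - x^3*y^3 - x*y^5 - x*y^3*z^2 - x^2*y^2*z + x^3*y + 5*x*y^3 + x*y*z^2 + x^2*z - 5*x*y - z
trace(b^-1 a^2 b^3 a b^-2) = trace(b^-1 a^2 b^3 a b^-1) * trace(b) - trace(b^-1 a^2 b^3 a) = x^2*y^5*z - x^3*y^4 - x*y^6 - x*y^4*z^2 - 2*x^2*y^3*z + 2*x^3*y^2 + 6*x*y^4 + 2*x*y^2*z^2 + x^2*y*z - 9*x*y^2 - x*z^2 + x
trace(b^2 a^2) = trace(b) * trace(a^2 b) - trace(a^2) = x*y*z - x^2 - y^2 + 2
trace(b a^4 b) = trace(a) * trace(b^2 a^3) - trace(b^2 a^2) = x^3*y*z - x^4 - x^2*y^2 - 2*x*y*z + 4*x^2 + y^2 - 2
trace(b a^4) = trace(a) * trace(a b a^2) - trace(a b a) = x^3*z - x^2*y - 2*x*z + y
trace(a^3 b^3 a) = trace(b) * trace(b a^4 b) - trace(b a^4) = x^3*y^2*z - x^4*y - x^2*y^3 - x^3*z - 2*x*y^2*z + 5*x^2*y + y^3 + 2*x*z - 3*y
trace(a b^2 a b) = trace(b) * trace(a b a b) - trace(a b a) = y*z^2 - x*z - y
trace(a b a^3 b^2) = trace(a) * trace(a b^2 a b a) - trace(a b^2 a b) = x^2*y*z^2 - x^3*z - x*y^2*z - y*z^2 + 2*x*z + y
trace(a b a^3 b) = trace(a) * trace(a b a b a) - trace(a b a b) = x^2*z^2 - x*y*z - x^2 - z^2 + 2
trace(a^3 b^3 a b) = trace(b) * trace(a b a^3 b^2) - trace(a b a^3 b) = x^2*y^2*z^2 - x^3*y*z - x*y^3*z - x^2*z^2 - y^2*z^2 + 3*x*y*z + x^2 + y^2 + z^2 - 2
trace(a^2 b^3 a b^-1 a) = trace(a^3 b^3 a) * trace(b) - trace(a^3 b^3 a b) = x^3*y^3*z - x^4*y^2 - x^2*y^4 - x^2*y^2*z^2 - x*y^3*z + 5*x^2*y^2 + x^2*z^2 + y^4 + y^2*z^2 - x*y*z - x^2 - 4*y^2 - z^2 + 2
trace(b a^2 b^2) = trace(b) * trace(b a^2 b) - trace(b a^2) = x*y^2*z - x^2*y - y^3 - x*z + 3*y
trace(b a^2 b a^2 b) = trace(a) * trace(b a^2 b^2 a) - trace(b a^2 b^2) = x^2*y*z^2 - x^3*z - 2*x*y^2*z + x^2*y + y^3 + 2*x*z - 3*y
trace(b a^2 b a^2) = trace(a) * trace(b a^2 b a) - trace(b a^2 b) = x^2*z^2 - 2*x*y*z + y^2 - 2
trace(a b a^2 b^3 a) = trace(b) * trace(b a^2 b a^2 b) - trace(b a^2 b a^2) = x^2*y^2*z^2 - x^3*y*z - 2*x*y^3*z + x^2*y^2 - x^2*z^2 + y^4 + 4*x*y*z - 4*y^2 + 2
trace(a b a b a b) = trace(a b) * trace(a b a b) - trace(a^-1 b^-1) = z^3 - 3*z
trace(b^2 a b a b a) = trace(b) * trace(a b a b a b) - trace(a b a b a) = y*z^3 - x*z^2 - 2*y*z + x
trace(b^2 a b a b) = trace(b) * trace(b a b a b) - trace(b a b a) = y^2*z^2 - x*y*z - y^2 - z^2 + 2
trace(b a b a b a^2 b) = trace(a) * trace(b^2 a b a b a) - trace(b^2 a b a b) = x*y*z^3 - x^2*z^2 - y^2*z^2 - x*y*z + x^2 + y^2 + z^2 - 2
trace(b a b a b a^2) = trace(a) * trace(b a b a b a) - trace(b a b a b) = x*z^3 - y*z^2 - 2*x*z + y
trace(a b a^2 b^3 a b) = trace(b) * trace(b a b a b a^2 b) - trace(b a b a b a^2) = x*y^2*z^3 - x^2*y*z^2 - y^3*z^2 - x*y^2*z - x*z^3 + x^2*y + y^3 + 2*y*z^2 + 2*x*z - 3*y
trace(a^2 b^3 a b^-1 a b) = trace(a b a^2 b^3 a) * trace(b) - trace(a b a^2 b^3 a b) = x^2*y^3*z^2 - x^3*y^2*z - 2*x*y^4*z - x*y^2*z^3 + x^2*y^3 + y^5 + y^3*z^2 + 5*x*y^2*z + x*z^3 - x^2*y - 5*y^3 - 2*y*z^2 - 2*x*z + 5*y
trace(b^-1 a b^-1 a^2 b^3 a) = trace(a^2 b^3 a b^-1 a) * trace(b) - trace(a^2 b^3 a b^-1 a b) = x^3*y^4*z - x^4*y^3 - x^2*y^5 - 2*x^2*y^3*z^2 + x^3*y^2*z + x*y^4*z + x*y^2*z^3 + 4*x^2*y^3 + x^2*y*z^2 - 6*x*y^2*z - x*z^3 + y^3 + y*z^2 + 2*x*z - 3*y
trace(a b^-1 a^2 b^3 a) = trace(a^2 b^3 a^2) * trace(b) - trace(a^2 b^3 a^2 b) = x^3*y^3*z - x^4*y^2 - x^2*y^4 - x^2*y^2*z^2 + 4*x^2*y^2 + x^2*z^2 - 2*x*y*z + y^2 - 2
trace(b^-1 a^2 b^3 a b^-2 a) = trace(b^-1 a b^-1 a^2 b^3 a) * trace(b) - trace(b^-1 a b^-1 a^2 b^3 a b) = x^3*y^5*z - x^4*y^4 - x^2*y^6 - 2*x^2*y^4*z^2 + x*y^5*z + x*y^3*z^3 + x^4*y^2 + 5*x^2*y^4 + 2*x^2*y^2*z^2 - 6*x*y^3*z - x*y*z^3 - 4*x^2*y^2 - x^2*z^2 + y^4 + y^2*z^2 + 4*x*y*z - 4*y^2 + 2
trace(b^2 a b^-2 a^-1 b^-1 a^2 b) = trace(b^-1 a^2 b^3 a b^-2) * trace(a) - trace(b^-1 a^2 b^3 a b^-2 a) = x^2*y^4*z^2 - 2*x^3*y^3*z - x*y^5*z - x*y^3*z^3 + x^4*y^2 + x^2*y^4 + x^3*y*z + 6*x*y^3*z + x*y*z^3 - 5*x^2*y^2 - y^4 - y^2*z^2 - 4*x*y*z + x^2 + 4*y^2 - 2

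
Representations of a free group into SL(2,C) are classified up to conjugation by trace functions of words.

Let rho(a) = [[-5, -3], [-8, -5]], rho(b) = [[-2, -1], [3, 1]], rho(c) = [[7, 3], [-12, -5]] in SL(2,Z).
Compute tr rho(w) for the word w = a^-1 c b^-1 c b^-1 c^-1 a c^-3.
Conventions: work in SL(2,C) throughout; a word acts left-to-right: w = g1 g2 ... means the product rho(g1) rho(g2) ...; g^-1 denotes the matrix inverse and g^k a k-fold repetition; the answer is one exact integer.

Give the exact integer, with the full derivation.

-6082

rho(a^-1) = [[-5, 3], [8, -5]]
... * rho(c) = [[7, 3], [-12, -5]]  ->  [[-71, -30], [116, 49]]
... * rho(b^-1) = [[1, 1], [-3, -2]]  ->  [[19, -11], [-31, 18]]
... * rho(c) = [[7, 3], [-12, -5]]  ->  [[265, 112], [-433, -183]]
... * rho(b^-1) = [[1, 1], [-3, -2]]  ->  [[-71, 41], [116, -67]]
... * rho(c^-1) = [[-5, -3], [12, 7]]  ->  [[847, 500], [-1384, -817]]
... * rho(a) = [[-5, -3], [-8, -5]]  ->  [[-8235, -5041], [13456, 8237]]
... * rho(c^-1) = [[-5, -3], [12, 7]]  ->  [[-19317, -10582], [31564, 17291]]
... * rho(c^-1) = [[-5, -3], [12, 7]]  ->  [[-30399, -16123], [49672, 26345]]
... * rho(c^-1) = [[-5, -3], [12, 7]]  ->  [[-41481, -21664], [67780, 35399]]
tr = -41481 + 35399 = -6082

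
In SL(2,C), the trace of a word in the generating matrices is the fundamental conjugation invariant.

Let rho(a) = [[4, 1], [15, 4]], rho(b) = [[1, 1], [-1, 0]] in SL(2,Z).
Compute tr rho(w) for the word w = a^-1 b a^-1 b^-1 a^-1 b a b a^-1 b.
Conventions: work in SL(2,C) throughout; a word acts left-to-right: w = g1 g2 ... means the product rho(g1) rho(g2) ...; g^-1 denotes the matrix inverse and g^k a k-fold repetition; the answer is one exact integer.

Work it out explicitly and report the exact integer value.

-428022

rho(a^-1) = [[4, -1], [-15, 4]]
... * rho(b) = [[1, 1], [-1, 0]]  ->  [[5, 4], [-19, -15]]
... * rho(a^-1) = [[4, -1], [-15, 4]]  ->  [[-40, 11], [149, -41]]
... * rho(b^-1) = [[0, -1], [1, 1]]  ->  [[11, 51], [-41, -190]]
... * rho(a^-1) = [[4, -1], [-15, 4]]  ->  [[-721, 193], [2686, -719]]
... * rho(b) = [[1, 1], [-1, 0]]  ->  [[-914, -721], [3405, 2686]]
... * rho(a) = [[4, 1], [15, 4]]  ->  [[-14471, -3798], [53910, 14149]]
... * rho(b) = [[1, 1], [-1, 0]]  ->  [[-10673, -14471], [39761, 53910]]
... * rho(a^-1) = [[4, -1], [-15, 4]]  ->  [[174373, -47211], [-649606, 175879]]
... * rho(b) = [[1, 1], [-1, 0]]  ->  [[221584, 174373], [-825485, -649606]]
tr = 221584 + -649606 = -428022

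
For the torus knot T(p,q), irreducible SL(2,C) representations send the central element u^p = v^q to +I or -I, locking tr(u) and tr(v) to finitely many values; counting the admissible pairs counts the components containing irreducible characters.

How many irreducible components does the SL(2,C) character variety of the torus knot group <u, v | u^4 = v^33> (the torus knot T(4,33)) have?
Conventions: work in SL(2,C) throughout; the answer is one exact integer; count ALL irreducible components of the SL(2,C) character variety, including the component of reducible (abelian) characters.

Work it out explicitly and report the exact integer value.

49

For T(4,33): irreducibility forces the central element u^4 = v^33 to one of +I, -I.
So on each irreducible component the traces are pinned: tr(u) = 2*cos(pi*alpha/4) with 1 <= alpha <= 3, tr(v) = 2*cos(pi*beta/33) with 1 <= beta <= 32.
u^4 = (-1)^alpha I and v^33 = (-1)^beta I must agree, so alpha and beta have equal parity.
Counting: 2 odd alphas x 16 odd betas + 1 even alphas x 16 even betas = 32 + 16 = 48.
components with irreducible characters: 48; plus the single component of reducible (abelian) characters: total 49.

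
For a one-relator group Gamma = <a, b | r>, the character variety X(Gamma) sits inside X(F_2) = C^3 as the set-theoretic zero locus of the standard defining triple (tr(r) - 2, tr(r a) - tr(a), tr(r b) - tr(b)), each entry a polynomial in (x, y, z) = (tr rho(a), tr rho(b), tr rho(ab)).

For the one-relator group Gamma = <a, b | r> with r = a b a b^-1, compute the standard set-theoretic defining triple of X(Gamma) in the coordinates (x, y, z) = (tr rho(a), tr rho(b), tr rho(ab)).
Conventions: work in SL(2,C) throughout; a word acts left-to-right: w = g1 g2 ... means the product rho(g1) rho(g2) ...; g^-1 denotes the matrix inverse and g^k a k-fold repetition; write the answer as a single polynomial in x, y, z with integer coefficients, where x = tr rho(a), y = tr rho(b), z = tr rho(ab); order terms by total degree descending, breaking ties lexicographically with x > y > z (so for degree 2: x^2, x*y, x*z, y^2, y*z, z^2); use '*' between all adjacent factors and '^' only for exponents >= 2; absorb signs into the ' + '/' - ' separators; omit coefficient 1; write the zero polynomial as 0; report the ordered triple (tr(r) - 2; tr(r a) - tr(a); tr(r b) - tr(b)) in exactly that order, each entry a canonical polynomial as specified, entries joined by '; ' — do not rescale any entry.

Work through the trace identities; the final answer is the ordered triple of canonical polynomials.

x*y*z - y^2 - z^2; x^2*y*z - x*y^2 - x*z^2; x*z - 2*y

trace(a b a) = trace(a) trace(b a) - trace(b)  (reduce the a square) = x*z - y
trace(a b a b) = trace(a b) trace(a b) - trace(1)  (split on a) = z^2 - 2
trace(a b a b^-1) = trace(a b a) trace(b) - trace(a b a b)  (eliminate b^-1) = x*y*z - y^2 - z^2 + 2
trace(a^2 b a) = trace(a) trace(b a^2) - trace(b a) = x^2*z - x*y - z
trace(b a b) = trace(b) trace(a b) - trace(a) = y*z - x
trace(a^2 b a b) = trace(a) trace(b a b a) - trace(b a b) = x*z^2 - y*z - x
trace(a b a b^-1 a) = trace(a^2 b a) trace(b) - trace(a^2 b a b) = x^2*y*z - x*y^2 - x*z^2 + x
assemble the triple (trace(r) - 2; trace(r a) - x; trace(r b) - y)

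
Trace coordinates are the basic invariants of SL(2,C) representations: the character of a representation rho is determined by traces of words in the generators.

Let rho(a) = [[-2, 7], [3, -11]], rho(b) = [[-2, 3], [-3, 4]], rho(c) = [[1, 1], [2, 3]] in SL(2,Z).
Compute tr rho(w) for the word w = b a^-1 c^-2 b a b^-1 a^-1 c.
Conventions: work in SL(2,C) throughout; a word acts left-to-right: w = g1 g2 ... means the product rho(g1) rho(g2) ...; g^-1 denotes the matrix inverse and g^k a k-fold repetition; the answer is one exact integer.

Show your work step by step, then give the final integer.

rho(b) = [[-2, 3], [-3, 4]]
... * rho(a^-1) = [[-11, -7], [-3, -2]]  ->  [[13, 8], [21, 13]]
... * rho(c^-1) = [[3, -1], [-2, 1]]  ->  [[23, -5], [37, -8]]
... * rho(c^-1) = [[3, -1], [-2, 1]]  ->  [[79, -28], [127, -45]]
... * rho(b) = [[-2, 3], [-3, 4]]  ->  [[-74, 125], [-119, 201]]
... * rho(a) = [[-2, 7], [3, -11]]  ->  [[523, -1893], [841, -3044]]
... * rho(b^-1) = [[4, -3], [3, -2]]  ->  [[-3587, 2217], [-5768, 3565]]
... * rho(a^-1) = [[-11, -7], [-3, -2]]  ->  [[32806, 20675], [52753, 33246]]
... * rho(c) = [[1, 1], [2, 3]]  ->  [[74156, 94831], [119245, 152491]]
tr = 74156 + 152491 = 226647

226647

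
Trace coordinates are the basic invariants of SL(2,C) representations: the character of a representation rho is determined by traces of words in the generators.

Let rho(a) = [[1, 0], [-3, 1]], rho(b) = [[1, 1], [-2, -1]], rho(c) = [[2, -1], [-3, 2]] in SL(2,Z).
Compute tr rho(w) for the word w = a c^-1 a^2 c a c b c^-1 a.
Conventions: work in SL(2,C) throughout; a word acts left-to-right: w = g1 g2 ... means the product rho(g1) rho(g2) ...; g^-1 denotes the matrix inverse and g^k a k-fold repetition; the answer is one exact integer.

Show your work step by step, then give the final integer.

834

rho(a) = [[1, 0], [-3, 1]]
... * rho(c^-1) = [[2, 1], [3, 2]]  ->  [[2, 1], [-3, -1]]
... * rho(a) = [[1, 0], [-3, 1]]  ->  [[-1, 1], [0, -1]]
... * rho(a) = [[1, 0], [-3, 1]]  ->  [[-4, 1], [3, -1]]
... * rho(c) = [[2, -1], [-3, 2]]  ->  [[-11, 6], [9, -5]]
... * rho(a) = [[1, 0], [-3, 1]]  ->  [[-29, 6], [24, -5]]
... * rho(c) = [[2, -1], [-3, 2]]  ->  [[-76, 41], [63, -34]]
... * rho(b) = [[1, 1], [-2, -1]]  ->  [[-158, -117], [131, 97]]
... * rho(c^-1) = [[2, 1], [3, 2]]  ->  [[-667, -392], [553, 325]]
... * rho(a) = [[1, 0], [-3, 1]]  ->  [[509, -392], [-422, 325]]
tr = 509 + 325 = 834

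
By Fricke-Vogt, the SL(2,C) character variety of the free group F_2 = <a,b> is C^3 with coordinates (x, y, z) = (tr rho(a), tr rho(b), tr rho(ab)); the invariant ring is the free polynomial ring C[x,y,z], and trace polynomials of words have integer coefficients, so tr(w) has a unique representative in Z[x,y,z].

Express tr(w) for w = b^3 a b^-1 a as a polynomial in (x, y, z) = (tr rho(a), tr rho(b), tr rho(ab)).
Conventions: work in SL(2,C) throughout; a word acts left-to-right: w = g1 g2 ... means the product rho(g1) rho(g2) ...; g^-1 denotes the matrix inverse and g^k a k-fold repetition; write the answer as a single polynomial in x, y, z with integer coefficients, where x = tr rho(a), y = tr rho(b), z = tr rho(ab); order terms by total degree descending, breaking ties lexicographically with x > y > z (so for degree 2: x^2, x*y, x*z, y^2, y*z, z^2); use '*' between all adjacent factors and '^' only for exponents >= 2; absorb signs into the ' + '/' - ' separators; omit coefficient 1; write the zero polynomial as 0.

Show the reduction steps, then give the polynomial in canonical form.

x*y^3*z - x^2*y^2 - y^4 - y^2*z^2 + 4*y^2 + z^2 - 2

trace(a^2 b) = trace(a) trace(b a) - trace(b)  (reduce the a square) = x*z - y
trace(a^2) = trace(a) trace(a) - trace(1)  (reduce the a square) = x^2 - 2
trace(a^2 b^2) = trace(b) trace(a^2 b) - trace(a^2)  (reduce the b square) = x*y*z - x^2 - y^2 + 2
trace(a b^3 a) = trace(b) trace(a^2 b^2) - trace(a^2 b)  (reduce the b square) = x*y^2*z - x^2*y - y^3 - x*z + 3*y
trace(a b a b) = trace(a b) trace(a b) - trace(1)  (split on a) = z^2 - 2
trace(a b a b^2) = trace(b) trace(a b a b) - trace(a b a)  (reduce the b square) = y*z^2 - x*z - y
trace(a b^3 a b) = trace(b) trace(a b a b^2) - trace(a b a b)  (reduce the b square) = y^2*z^2 - x*y*z - y^2 - z^2 + 2
trace(b^3 a b^-1 a) = trace(a b^3 a) trace(b) - trace(a b^3 a b)  (eliminate b^-1) = x*y^3*z - x^2*y^2 - y^4 - y^2*z^2 + 4*y^2 + z^2 - 2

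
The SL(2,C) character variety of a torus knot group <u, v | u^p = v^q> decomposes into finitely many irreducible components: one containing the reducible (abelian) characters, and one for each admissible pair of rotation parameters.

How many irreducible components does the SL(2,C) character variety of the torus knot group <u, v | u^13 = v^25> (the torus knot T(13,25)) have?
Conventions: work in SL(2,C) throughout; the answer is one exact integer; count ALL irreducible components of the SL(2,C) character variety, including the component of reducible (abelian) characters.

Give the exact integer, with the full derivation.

In the torus knot group T(13,25), u^13 = v^25 is central, so an irreducible representation sends it to +I or -I (Schur).
So on each irreducible component the traces are pinned: tr(u) = 2*cos(pi*alpha/13) with 1 <= alpha <= 12, tr(v) = 2*cos(pi*beta/25) with 1 <= beta <= 24.
u^13 = (-1)^alpha I and v^25 = (-1)^beta I must agree, so alpha and beta have equal parity.
Counting: 6 odd alphas x 12 odd betas + 6 even alphas x 12 even betas = 72 + 72 = 144.
Total: 144 irreducible-character components + 1 reducible (abelian) component = 145.

145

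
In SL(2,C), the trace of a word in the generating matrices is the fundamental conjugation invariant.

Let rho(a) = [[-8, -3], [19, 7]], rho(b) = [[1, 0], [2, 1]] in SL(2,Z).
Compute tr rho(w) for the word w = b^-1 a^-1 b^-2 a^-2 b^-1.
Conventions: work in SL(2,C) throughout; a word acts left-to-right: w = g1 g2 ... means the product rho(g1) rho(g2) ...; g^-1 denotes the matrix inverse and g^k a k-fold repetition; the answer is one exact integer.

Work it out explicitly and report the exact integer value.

rho(b^-1) = [[1, 0], [-2, 1]]
... * rho(a^-1) = [[7, 3], [-19, -8]]  ->  [[7, 3], [-33, -14]]
... * rho(b^-1) = [[1, 0], [-2, 1]]  ->  [[1, 3], [-5, -14]]
... * rho(b^-1) = [[1, 0], [-2, 1]]  ->  [[-5, 3], [23, -14]]
... * rho(a^-1) = [[7, 3], [-19, -8]]  ->  [[-92, -39], [427, 181]]
... * rho(a^-1) = [[7, 3], [-19, -8]]  ->  [[97, 36], [-450, -167]]
... * rho(b^-1) = [[1, 0], [-2, 1]]  ->  [[25, 36], [-116, -167]]
tr = 25 + -167 = -142

-142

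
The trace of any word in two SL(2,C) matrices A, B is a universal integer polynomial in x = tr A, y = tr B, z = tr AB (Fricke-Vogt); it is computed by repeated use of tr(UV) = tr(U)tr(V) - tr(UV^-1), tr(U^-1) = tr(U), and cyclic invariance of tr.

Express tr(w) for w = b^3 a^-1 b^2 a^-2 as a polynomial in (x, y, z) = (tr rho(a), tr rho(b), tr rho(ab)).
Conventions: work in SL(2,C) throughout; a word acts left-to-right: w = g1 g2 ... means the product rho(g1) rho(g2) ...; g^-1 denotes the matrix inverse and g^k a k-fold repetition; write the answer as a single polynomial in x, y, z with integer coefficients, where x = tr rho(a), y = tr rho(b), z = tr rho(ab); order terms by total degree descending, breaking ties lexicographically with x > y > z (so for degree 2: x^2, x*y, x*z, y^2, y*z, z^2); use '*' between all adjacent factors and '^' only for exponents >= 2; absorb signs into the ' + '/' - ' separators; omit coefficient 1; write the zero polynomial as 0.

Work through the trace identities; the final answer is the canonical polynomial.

x^3*y^5 - 2*x^2*y^4*z - 3*x^3*y^3 - x*y^5 + x*y^3*z^2 + 4*x^2*y^2*z + y^4*z + 2*x^3*y + 4*x*y^3 - x*y*z^2 - x^2*z - 3*y^2*z - 4*x*y + z

use: tr(b^2) = tr(b) tr(b) - tr(1)   [square of b] = y^2 - 2
use: tr(b^3) = tr(b) tr(b^2) - tr(b)   [square of b] = y^3 - 3*y
apply: tr(b^4) = tr(b) tr(b^3) - tr(b^2)   [square of b] = y^4 - 4*y^2 + 2
tr(b^5) = tr(b) tr(b^4) - tr(b^3)   [square of b] = y^5 - 5*y^3 + 5*y
apply: tr(a b^2) = tr(b) tr(a b) - tr(a)   [square of b] = y*z - x
use: tr(b^2 a b) = tr(b) tr(a b^2) - tr(a b)   [square of b] = y^2*z - x*y - z
tr(b a b^3) = tr(b) tr(b^2 a b) - tr(b^2 a)   [square of b] = y^3*z - x*y^2 - 2*y*z + x
apply: tr(b^5 a) = tr(b) tr(b a b^3) - tr(b a b^2)   [square of b] = y^4*z - x*y^3 - 3*y^2*z + 2*x*y + z
use: tr(b^3 a^-1 b^2) = tr(b^5) tr(a) - tr(b^5 a)   [inverse elimination on a] = x*y^5 - y^4*z - 4*x*y^3 + 3*y^2*z + 3*x*y - z
tr(a b a b) = tr(b a) tr(b a) - tr(1)   [split at a repeated b] = z^2 - 2
tr(a b a) = tr(a) tr(b a) - tr(b)   [square of a] = x*z - y
apply: tr(a b^2 a b) = tr(b) tr(a b a b) - tr(a b a)   [square of b] = y*z^2 - x*z - y
apply: tr(a b^2 a) = tr(a) tr(b^2 a) - tr(b^2)   [square of a] = x*y*z - x^2 - y^2 + 2
tr(b a b^2 a b) = tr(b) tr(a b^2 a b) - tr(a b^2 a)   [square of b] = y^2*z^2 - 2*x*y*z + x^2 - 2
tr(b^2 a b^3 a) = tr(b) tr(b a b^2 a b) - tr(b a b^2 a)   [square of b] = y^3*z^2 - 2*x*y^2*z + x^2*y - y*z^2 + x*z - y
tr(b^3 a^-1 b^2 a) = tr(b^2 a b^3) tr(a) - tr(b^2 a b^3 a)   [inverse elimination on a] = x*y^4*z - x^2*y^3 - y^3*z^2 - x*y^2*z + x^2*y + y*z^2 + y
use: tr(b^3 a^-1 b^2 a^-1) = tr(b^3 a^-1 b^2) tr(a) - tr(b^3 a^-1 b^2 a)   [inverse elimination on a] = x^2*y^5 - 2*x*y^4*z - 3*x^2*y^3 + y^3*z^2 + 4*x*y^2*z + 2*x^2*y - y*z^2 - x*z - y
use: tr(b^3 a^-1 b^2 a^-2) = tr(b^3 a^-1 b^2 a^-1) tr(a) - tr(b^3 a^-1 b^2)   [inverse elimination on a] = x^3*y^5 - 2*x^2*y^4*z - 3*x^3*y^3 - x*y^5 + x*y^3*z^2 + 4*x^2*y^2*z + y^4*z + 2*x^3*y + 4*x*y^3 - x*y*z^2 - x^2*z - 3*y^2*z - 4*x*y + z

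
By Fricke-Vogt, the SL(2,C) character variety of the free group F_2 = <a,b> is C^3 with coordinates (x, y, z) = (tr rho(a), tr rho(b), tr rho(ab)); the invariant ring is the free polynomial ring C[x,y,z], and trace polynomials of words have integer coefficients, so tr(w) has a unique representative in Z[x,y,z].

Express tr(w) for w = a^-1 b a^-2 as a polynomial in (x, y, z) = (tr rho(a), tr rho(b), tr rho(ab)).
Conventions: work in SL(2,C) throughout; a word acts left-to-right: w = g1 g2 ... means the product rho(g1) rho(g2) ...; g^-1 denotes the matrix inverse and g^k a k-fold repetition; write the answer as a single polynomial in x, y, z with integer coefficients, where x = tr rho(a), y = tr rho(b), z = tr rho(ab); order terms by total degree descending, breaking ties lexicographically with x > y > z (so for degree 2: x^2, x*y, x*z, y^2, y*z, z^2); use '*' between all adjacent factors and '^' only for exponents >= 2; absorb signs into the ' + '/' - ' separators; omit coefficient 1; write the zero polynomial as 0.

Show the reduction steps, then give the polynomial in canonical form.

tr(b a^-1) = tr(b) tr(a) - tr(b a) = x*y - z
tr(a^-1 b a^-1) = tr(b a^-1) tr(a) - tr(b) = x^2*y - x*z - y
apply: tr(a^-1 b a^-2) = tr(a^-1 b a^-1) tr(a) - tr(a^-1 b) = x^3*y - x^2*z - 2*x*y + z

x^3*y - x^2*z - 2*x*y + z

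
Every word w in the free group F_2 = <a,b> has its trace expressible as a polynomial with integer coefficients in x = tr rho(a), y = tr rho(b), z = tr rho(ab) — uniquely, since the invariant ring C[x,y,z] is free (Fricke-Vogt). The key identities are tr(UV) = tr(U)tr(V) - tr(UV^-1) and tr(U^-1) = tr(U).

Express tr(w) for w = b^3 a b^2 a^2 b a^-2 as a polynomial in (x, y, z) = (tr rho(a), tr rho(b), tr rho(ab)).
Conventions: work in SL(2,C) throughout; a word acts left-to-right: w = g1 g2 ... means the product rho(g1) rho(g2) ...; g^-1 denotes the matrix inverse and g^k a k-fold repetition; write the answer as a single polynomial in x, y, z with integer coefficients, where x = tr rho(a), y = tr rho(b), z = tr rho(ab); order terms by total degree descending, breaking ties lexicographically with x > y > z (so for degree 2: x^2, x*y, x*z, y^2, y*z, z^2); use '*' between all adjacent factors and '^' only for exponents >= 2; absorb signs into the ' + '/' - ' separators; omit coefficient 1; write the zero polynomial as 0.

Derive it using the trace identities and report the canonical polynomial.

tr(a b a b) = tr(a b) * tr(a b) - tr(1)   [split at repeated a] = z^2 - 2
tr(a b a) = tr(a) * tr(b a) - tr(b) = x*z - y
tr(b^2 a b a) = tr(b) * tr(a b a b) - tr(a b a) = y*z^2 - x*z - y
tr(a b^2) = tr(b) * tr(a b) - tr(a) = y*z - x
tr(b^2 a b) = tr(b) * tr(a b^2) - tr(a b) = y^2*z - x*y - z
tr(a b a^2 b^2) = tr(a) * tr(b^2 a b a) - tr(b^2 a b) = x*y*z^2 - x^2*z - y^2*z + z
tr(a b a^2 b) = tr(a) * tr(b a b a) - tr(b a b) = x*z^2 - y*z - x
tr(a^2 b^3 a b) = tr(b) * tr(a b a^2 b^2) - tr(a b a^2 b) = x*y^2*z^2 - x^2*y*z - y^3*z - x*z^2 + 2*y*z + x
tr(a^2) = tr(a) * tr(a) - tr(1) = x^2 - 2
tr(b a^2 b) = tr(b) * tr(a^2 b) - tr(a^2) = x*y*z - x^2 - y^2 + 2
tr(b^3 a^2) = tr(b) * tr(b a^2 b) - tr(b a^2) = x*y^2*z - x^2*y - y^3 - x*z + 3*y
tr(a^2 b^3 a) = tr(a) * tr(b^3 a^2) - tr(b^3 a) = x^2*y^2*z - x^3*y - x*y^3 - x^2*z - y^2*z + 4*x*y + z
tr(b a b^2 a^2 b^2) = tr(b) * tr(a^2 b^3 a b) - tr(a^2 b^3 a) = x*y^3*z^2 - 2*x^2*y^2*z - y^4*z + x^3*y + x*y^3 - x*y*z^2 + x^2*z + 3*y^2*z - 3*x*y - z
tr(a^2 b^2 a) = tr(a) * tr(a b^2 a) - tr(a b^2) = x^2*y*z - x^3 - x*y^2 - y*z + 3*x
tr(b a b^2 a^2 b) = tr(b) * tr(a^2 b^2 a b) - tr(a^2 b^2 a) = x*y^2*z^2 - 2*x^2*y*z - y^3*z + x^3 + x*y^2 + 2*y*z - 3*x
tr(b^3 a b^2 a^2 b) = tr(b) * tr(b a b^2 a^2 b^2) - tr(b a b^2 a^2 b) = x*y^4*z^2 - 2*x^2*y^3*z - y^5*z + x^3*y^2 + x*y^4 - 2*x*y^2*z^2 + 3*x^2*y*z + 4*y^3*z - x^3 - 4*x*y^2 - 3*y*z + 3*x
tr(b a b a b a) = tr(a b a b) * tr(a b) - tr(b a)   [split at repeated a] = z^3 - 3*z
tr(a^2 b a b a b) = tr(a) * tr(b a b a b a) - tr(b a b a b) = x*z^3 - y*z^2 - 2*x*z + y
tr(a^2 b a b a) = tr(a) * tr(b a b a^2) - tr(b a b a) = x^2*z^2 - x*y*z - x^2 - z^2 + 2
tr(a b^2 a^2 b a b) = tr(b) * tr(a^2 b a b a b) - tr(a^2 b a b a) = x*y*z^3 - x^2*z^2 - y^2*z^2 - x*y*z + x^2 + y^2 + z^2 - 2
tr(b^2 a^2 b a) = tr(a) * tr(b a b^2 a) - tr(b a b^2) = x*y*z^2 - x^2*z - y^2*z + z
tr(a b^2 a^2 b a) = tr(a) * tr(b^2 a^2 b a) - tr(b^2 a^2 b) = x^2*y*z^2 - x^3*z - 2*x*y^2*z + x^2*y + y^3 + 2*x*z - 3*y
tr(a b^2 a^2 b a b^2) = tr(b) * tr(a b^2 a^2 b a b) - tr(a b^2 a^2 b a) = x*y^2*z^3 - 2*x^2*y*z^2 - y^3*z^2 + x^3*z + x*y^2*z + y*z^2 - 2*x*z + y
tr(b^3 a b^2 a^2 b a) = tr(b) * tr(a b^2 a^2 b a b^2) - tr(a b^2 a^2 b a b) = x*y^3*z^3 - 2*x^2*y^2*z^2 - y^4*z^2 + x^3*y*z + x*y^3*z - x*y*z^3 + x^2*z^2 + 2*y^2*z^2 - x*y*z - x^2 - z^2 + 2
tr(b^3 a b^2 a^2 b a^-1) = tr(b^3 a b^2 a^2 b) * tr(a) - tr(b^3 a b^2 a^2 b a) = x^2*y^4*z^2 - 2*x^3*y^3*z - x*y^5*z - x*y^3*z^3 + x^4*y^2 + x^2*y^4 + y^4*z^2 + 2*x^3*y*z + 3*x*y^3*z + x*y*z^3 - x^4 - 4*x^2*y^2 - x^2*z^2 - 2*y^2*z^2 - 2*x*y*z + 4*x^2 + z^2 - 2
tr(b^3 a b^2 a^2 b a^-2) = tr(b^3 a b^2 a^2 b a^-1) * tr(a) - tr(b^3 a b^2 a^2 b) = x^3*y^4*z^2 - 2*x^4*y^3*z - x^2*y^5*z - x^2*y^3*z^3 + x^5*y^2 + x^3*y^4 + 2*x^4*y*z + 5*x^2*y^3*z + x^2*y*z^3 + y^5*z - x^5 - 5*x^3*y^2 - x^3*z^2 - x*y^4 - 5*x^2*y*z - 4*y^3*z + 5*x^3 + 4*x*y^2 + x*z^2 + 3*y*z - 5*x

x^3*y^4*z^2 - 2*x^4*y^3*z - x^2*y^5*z - x^2*y^3*z^3 + x^5*y^2 + x^3*y^4 + 2*x^4*y*z + 5*x^2*y^3*z + x^2*y*z^3 + y^5*z - x^5 - 5*x^3*y^2 - x^3*z^2 - x*y^4 - 5*x^2*y*z - 4*y^3*z + 5*x^3 + 4*x*y^2 + x*z^2 + 3*y*z - 5*x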